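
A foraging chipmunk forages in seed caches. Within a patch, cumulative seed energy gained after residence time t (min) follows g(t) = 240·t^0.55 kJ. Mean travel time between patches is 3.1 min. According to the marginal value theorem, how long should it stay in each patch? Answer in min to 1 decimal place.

Maximise g(t)/(T+t): set derivative to zero → g'(t)(T+t) = g(t).
g'(t) = 0.55·240·t^-0.45. Setting 0.55·240·t^-0.45 = 240·t^0.55/(3.1+t) gives 0.55(3.1+t) = t, so 0.45·t = 0.55×3.1.
t* = 0.55×3.1/0.45 = 3.789 min.

3.8 min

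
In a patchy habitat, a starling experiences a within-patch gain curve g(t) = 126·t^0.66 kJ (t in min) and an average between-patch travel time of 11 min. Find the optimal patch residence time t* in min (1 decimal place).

21.4 min

Optimal t* satisfies g'(t*) = g(t*)/(T + t*).
g'(t) = 0.66·126·t^-0.34. Setting 0.66·126·t^-0.34 = 126·t^0.66/(11+t) gives 0.66(11+t) = t, so 0.34·t = 0.66×11.
t* = 0.66×11/0.34 = 21.35 min.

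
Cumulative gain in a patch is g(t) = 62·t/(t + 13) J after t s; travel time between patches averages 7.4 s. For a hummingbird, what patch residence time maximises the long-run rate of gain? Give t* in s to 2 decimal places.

By the marginal value theorem, leave when the instantaneous gain rate g'(t) equals the habitat-wide average g(t)/(T + t).
g'(t) = 62·13/(t + 13)². Setting 62·13/(t+13)² = 62t/[(t+13)(7.4+t)] gives 13(7.4+t) = t(t+13), so t² = 13×7.4 = 96.2.
t* = √96.2 = 9.808 s.

9.81 s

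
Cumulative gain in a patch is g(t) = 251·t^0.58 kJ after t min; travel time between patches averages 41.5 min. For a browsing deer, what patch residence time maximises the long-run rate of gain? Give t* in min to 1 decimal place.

57.3 min

By the marginal value theorem, leave when the instantaneous gain rate g'(t) equals the habitat-wide average g(t)/(T + t).
g'(t) = 0.58·251·t^-0.42. Setting 0.58·251·t^-0.42 = 251·t^0.58/(41.5+t) gives 0.58(41.5+t) = t, so 0.42·t = 0.58×41.5.
t* = 0.58×41.5/0.42 = 57.31 min.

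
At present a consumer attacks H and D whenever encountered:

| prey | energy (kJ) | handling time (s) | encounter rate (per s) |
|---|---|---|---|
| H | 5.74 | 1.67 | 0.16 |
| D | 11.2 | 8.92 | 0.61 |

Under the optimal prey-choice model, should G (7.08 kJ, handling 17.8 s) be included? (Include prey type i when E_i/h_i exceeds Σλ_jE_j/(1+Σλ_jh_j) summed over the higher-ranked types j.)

Current rate: (0.16×5.74 + 0.61×11.2)/(1 + 0.16×1.67 + 0.61×8.92) = 1.155 kJ/s.
Profitability of G: 7.08/17.8 = 0.3978 kJ/s.
Since 0.3978 < R, time spent handling G is better spent searching.

No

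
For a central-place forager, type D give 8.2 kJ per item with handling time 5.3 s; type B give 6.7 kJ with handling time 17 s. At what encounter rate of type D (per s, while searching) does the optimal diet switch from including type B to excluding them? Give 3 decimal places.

Drop type B once their profitability E₂/h₂ falls below the rate achievable on type D alone: E₂/h₂ = λE₁/(1 + λh₁).
Solve for λ: λE₁h₂ = E₂(1 + λh₁) → λ(E₁h₂ − E₂h₁) = E₂ → λ = E₂/(E₁h₂ − E₂h₁).
λ = 6.7/(8.2×17 − 6.7×5.3) = 6.7/103.9 = 0.06449 per s.

0.064 per s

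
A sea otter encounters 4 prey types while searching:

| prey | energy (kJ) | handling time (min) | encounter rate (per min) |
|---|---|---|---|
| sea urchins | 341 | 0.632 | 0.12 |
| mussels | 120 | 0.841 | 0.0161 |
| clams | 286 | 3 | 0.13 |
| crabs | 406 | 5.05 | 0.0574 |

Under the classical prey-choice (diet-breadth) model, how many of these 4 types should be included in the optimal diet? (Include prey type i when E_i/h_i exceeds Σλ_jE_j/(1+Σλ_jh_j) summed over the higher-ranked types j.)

Rank by E/h (kJ/min): sea urchins 540, mussels 143, clams 95.3, crabs 80.4. Include each in turn until the next type's E/h falls below the running intake rate.
Rate on top 1: 38.04. mussels: 143 > 38.04 → include.
Rate on top 2: 39.34. clams: 95.3 > 39.34 → include.
Rate on top 3: 54.1. crabs: 80.4 > 54.1 → include.
Optimal diet: sea urchins, mussels, clams, crabs — 4 of 4 types.

4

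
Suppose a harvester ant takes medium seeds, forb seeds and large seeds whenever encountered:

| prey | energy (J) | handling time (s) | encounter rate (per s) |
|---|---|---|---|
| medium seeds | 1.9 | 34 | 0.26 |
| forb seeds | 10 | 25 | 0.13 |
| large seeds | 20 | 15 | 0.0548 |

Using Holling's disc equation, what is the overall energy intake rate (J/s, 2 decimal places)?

R = (0.26×1.9 + 0.13×10 + 0.0548×20) / (1 + 0.26×34 + 0.13×25 + 0.0548×15) = 2.89/13.91 = 0.2077 J/s.

0.21 J/s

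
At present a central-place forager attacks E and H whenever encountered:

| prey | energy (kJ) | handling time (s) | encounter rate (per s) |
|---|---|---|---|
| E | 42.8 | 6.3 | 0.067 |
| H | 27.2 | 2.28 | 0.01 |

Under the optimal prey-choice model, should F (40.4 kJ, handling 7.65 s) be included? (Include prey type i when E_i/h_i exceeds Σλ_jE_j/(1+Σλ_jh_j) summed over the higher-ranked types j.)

Current rate: (0.067×42.8 + 0.01×27.2)/(1 + 0.067×6.3 + 0.01×2.28) = 2.173 kJ/s.
Profitability of F: 40.4/7.65 = 5.281 kJ/s.
Since 5.281 > R, including F increases the long-run rate.

Yes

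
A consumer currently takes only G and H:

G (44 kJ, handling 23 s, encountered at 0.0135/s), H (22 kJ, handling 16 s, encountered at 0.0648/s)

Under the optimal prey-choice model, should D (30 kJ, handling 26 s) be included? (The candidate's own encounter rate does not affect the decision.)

Yes

Current rate: (0.0135×44 + 0.0648×22)/(1 + 0.0135×23 + 0.0648×16) = 0.8604 kJ/s.
D: E/h = 30/26 = 1.154 kJ/s.
Since 1.154 > R, including D increases the long-run rate.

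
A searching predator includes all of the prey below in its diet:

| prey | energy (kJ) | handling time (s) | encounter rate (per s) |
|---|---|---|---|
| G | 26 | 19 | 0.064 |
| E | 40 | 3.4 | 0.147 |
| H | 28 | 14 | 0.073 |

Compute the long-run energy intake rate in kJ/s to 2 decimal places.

2.57 kJ/s

R = Σλ_iE_i / (1 + Σλ_ih_i)
Numerator: 0.064×26 + 0.147×40 + 0.073×28 = 9.588
Denominator: 1 + 0.064×19 + 0.147×3.4 + 0.073×14 = 3.738
R = 9.588/3.738 = 2.565 kJ/s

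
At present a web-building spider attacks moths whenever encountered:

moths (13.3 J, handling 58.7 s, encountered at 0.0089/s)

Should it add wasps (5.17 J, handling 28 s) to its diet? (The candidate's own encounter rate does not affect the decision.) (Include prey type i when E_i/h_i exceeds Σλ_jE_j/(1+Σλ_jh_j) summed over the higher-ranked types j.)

Yes

On moths alone, R = ΣλE/(1+Σλh) = 0.1184/1.522 = 0.07775 J/s.
Profitability of wasps: 5.17/28 = 0.1846 J/s.
Since 0.1846 > R, including wasps increases the long-run rate.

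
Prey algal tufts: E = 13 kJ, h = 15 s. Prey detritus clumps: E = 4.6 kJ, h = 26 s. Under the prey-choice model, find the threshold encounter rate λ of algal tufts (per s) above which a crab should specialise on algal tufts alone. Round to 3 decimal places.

0.017 per s

The zero-one rule: include detritus clumps iff E₂/h₂ > λE₁/(1+λh₁). Equality gives the switch point.
λE₁h₂ = E₂ + λE₂h₁ ⇒ λ = E₂/(E₁h₂ − E₂h₁) = 4.6/(338 − 69) = 0.0171 per s.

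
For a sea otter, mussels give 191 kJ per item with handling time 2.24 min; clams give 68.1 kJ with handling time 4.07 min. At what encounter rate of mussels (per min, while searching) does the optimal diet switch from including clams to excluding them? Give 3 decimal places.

Drop clams once their profitability E₂/h₂ falls below the rate achievable on mussels alone: E₂/h₂ = λE₁/(1 + λh₁).
Solve for λ: λE₁h₂ = E₂(1 + λh₁) → λ(E₁h₂ − E₂h₁) = E₂ → λ = E₂/(E₁h₂ − E₂h₁).
λ = 68.1/(191×4.07 − 68.1×2.24) = 68.1/624.8 = 0.109 per min.

0.109 per min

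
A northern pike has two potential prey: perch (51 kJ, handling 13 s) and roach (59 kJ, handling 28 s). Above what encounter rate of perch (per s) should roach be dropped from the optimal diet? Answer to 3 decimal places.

At the threshold, the rate on perch alone equals the profitability of roach: λ·51/(1 + λ·13) = 59/28 = 2.107.
Rearranging, λ(51 − 2.107×13) = 2.107, so λ = 2.107/23.61 = 0.08926 per s.

0.089 per s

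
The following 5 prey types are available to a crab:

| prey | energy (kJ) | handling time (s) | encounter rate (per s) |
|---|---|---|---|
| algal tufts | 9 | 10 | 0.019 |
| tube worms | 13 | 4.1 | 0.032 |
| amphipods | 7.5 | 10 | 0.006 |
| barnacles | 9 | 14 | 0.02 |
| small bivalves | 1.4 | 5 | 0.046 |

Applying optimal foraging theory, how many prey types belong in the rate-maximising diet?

4

Rank by E/h (kJ/s): tube worms 3.17, algal tufts 0.9, amphipods 0.75, barnacles 0.643, small bivalves 0.28. Include each in turn until the next type's E/h falls below the running intake rate.
Rate on top 1: 0.3678. algal tufts: 0.9 > 0.3678 → include.
Rate on top 2: 0.4443. amphipods: 0.75 > 0.4443 → include.
Rate on top 3: 0.4576. barnacles: 0.643 > 0.4576 → include.
Rate on top 4: 0.4888. small bivalves: 0.28 < 0.4888 → exclude; stop.
Optimal diet: tube worms, algal tufts, amphipods, barnacles — 4 of 5 types.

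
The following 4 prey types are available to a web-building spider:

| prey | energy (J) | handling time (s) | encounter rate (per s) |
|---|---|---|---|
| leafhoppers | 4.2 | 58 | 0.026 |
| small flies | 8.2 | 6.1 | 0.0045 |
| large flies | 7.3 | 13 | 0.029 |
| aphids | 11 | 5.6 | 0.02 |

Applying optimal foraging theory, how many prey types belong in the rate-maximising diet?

E/h in descending order: aphids 1.96, small flies 1.34, large flies 0.562, leafhoppers 0.0724 J/s. The optimal diet is the largest prefix of this list for which every included type satisfies E_i/h_i > R on the types above it.
Rate on top 1: 0.1978. small flies: 1.34 > 0.1978 → include.
Rate on top 2: 0.2255. large flies: 0.562 > 0.2255 → include.
Rate on top 3: 0.309. leafhoppers: 0.0724 < 0.309 → exclude; stop.
Optimal diet: aphids, small flies, large flies — 3 of 4 types.

3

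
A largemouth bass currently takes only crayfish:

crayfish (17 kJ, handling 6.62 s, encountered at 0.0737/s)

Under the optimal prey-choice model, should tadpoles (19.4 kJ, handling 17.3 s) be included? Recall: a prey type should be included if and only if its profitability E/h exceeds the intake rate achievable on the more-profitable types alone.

Intake rate on the current diet: R = (0.0737×17) / (1 + 0.0737×6.62) = 1.253/1.488 = 0.8421 kJ/s.
Profitability of tadpoles: 19.4/17.3 = 1.121 kJ/s.
1.121 > 0.8421, so adding tadpoles raises the average — include it.

Yes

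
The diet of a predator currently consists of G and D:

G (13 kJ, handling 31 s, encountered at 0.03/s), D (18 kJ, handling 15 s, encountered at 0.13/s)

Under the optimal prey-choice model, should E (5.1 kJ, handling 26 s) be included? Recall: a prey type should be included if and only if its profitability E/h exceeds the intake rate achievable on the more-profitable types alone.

No

Current rate: (0.03×13 + 0.13×18)/(1 + 0.03×31 + 0.13×15) = 0.7036 kJ/s.
E: E/h = 5.1/26 = 0.1962 kJ/s.
Since 0.1962 < R, time spent handling E is better spent searching.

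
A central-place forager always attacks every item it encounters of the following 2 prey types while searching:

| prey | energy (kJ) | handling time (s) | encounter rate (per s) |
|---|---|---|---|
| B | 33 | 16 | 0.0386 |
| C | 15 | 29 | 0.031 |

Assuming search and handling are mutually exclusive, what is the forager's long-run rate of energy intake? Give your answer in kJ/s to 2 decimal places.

0.69 kJ/s

R = (0.0386×33 + 0.031×15) / (1 + 0.0386×16 + 0.031×29) = 1.739/2.517 = 0.6909 kJ/s.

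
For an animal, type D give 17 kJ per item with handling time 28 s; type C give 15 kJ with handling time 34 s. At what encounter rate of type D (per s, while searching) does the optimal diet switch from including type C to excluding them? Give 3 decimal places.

0.095 per s

The zero-one rule: include type C iff E₂/h₂ > λE₁/(1+λh₁). Equality gives the switch point.
λE₁h₂ = E₂ + λE₂h₁ ⇒ λ = E₂/(E₁h₂ − E₂h₁) = 15/(578 − 420) = 0.09494 per s.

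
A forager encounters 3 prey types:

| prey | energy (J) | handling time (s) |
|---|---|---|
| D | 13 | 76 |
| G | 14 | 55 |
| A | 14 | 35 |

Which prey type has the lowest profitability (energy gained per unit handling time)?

D

In descending order of E/h:
A: 14/35 = 0.4 J/s
G: 14/55 = 0.255 J/s
D: 13/76 = 0.171 J/s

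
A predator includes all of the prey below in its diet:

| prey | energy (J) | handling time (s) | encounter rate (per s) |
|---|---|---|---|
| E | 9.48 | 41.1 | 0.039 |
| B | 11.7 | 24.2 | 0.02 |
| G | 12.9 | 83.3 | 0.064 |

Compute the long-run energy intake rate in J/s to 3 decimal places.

R = Σλ_iE_i / (1 + Σλ_ih_i)
Numerator: 0.039×9.48 + 0.02×11.7 + 0.064×12.9 = 1.429
Denominator: 1 + 0.039×41.1 + 0.02×24.2 + 0.064×83.3 = 8.418
R = 1.429/8.418 = 0.1698 J/s

0.170 J/s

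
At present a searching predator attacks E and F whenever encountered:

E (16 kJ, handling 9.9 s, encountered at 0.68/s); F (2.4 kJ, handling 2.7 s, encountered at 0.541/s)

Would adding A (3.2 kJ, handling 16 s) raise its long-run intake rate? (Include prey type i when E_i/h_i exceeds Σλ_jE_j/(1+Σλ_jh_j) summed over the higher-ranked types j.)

No

Current rate: (0.68×16 + 0.541×2.4)/(1 + 0.68×9.9 + 0.541×2.7) = 1.325 kJ/s.
A: E/h = 3.2/16 = 0.2 kJ/s.
0.2 < 1.325, so adding A would lower the average — exclude it.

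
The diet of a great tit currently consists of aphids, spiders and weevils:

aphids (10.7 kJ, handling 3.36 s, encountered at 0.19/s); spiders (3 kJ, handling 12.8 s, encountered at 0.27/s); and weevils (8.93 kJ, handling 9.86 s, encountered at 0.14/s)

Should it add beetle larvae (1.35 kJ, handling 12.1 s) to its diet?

No

On aphids, spiders and weevils alone, R = ΣλE/(1+Σλh) = 4.093/6.475 = 0.6322 kJ/s.
Profitability of beetle larvae: 1.35/12.1 = 0.1116 kJ/s.
Since 0.1116 < R, time spent handling beetle larvae is better spent searching.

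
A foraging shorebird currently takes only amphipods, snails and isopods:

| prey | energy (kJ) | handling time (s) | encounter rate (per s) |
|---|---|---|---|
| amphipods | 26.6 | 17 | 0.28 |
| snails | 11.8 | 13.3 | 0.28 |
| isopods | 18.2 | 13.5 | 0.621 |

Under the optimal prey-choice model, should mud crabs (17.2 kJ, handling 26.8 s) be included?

No

Current rate: (0.28×26.6 + 0.28×11.8 + 0.621×18.2)/(1 + 0.28×17 + 0.28×13.3 + 0.621×13.5) = 1.234 kJ/s.
mud crabs: E/h = 17.2/26.8 = 0.6418 kJ/s.
Since 0.6418 < R, time spent handling mud crabs is better spent searching.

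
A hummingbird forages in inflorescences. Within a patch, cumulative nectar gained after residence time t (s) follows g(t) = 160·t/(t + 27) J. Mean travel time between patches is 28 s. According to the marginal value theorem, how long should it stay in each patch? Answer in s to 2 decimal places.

By the marginal value theorem, leave when the instantaneous gain rate g'(t) equals the habitat-wide average g(t)/(T + t).
g'(t) = 160·27/(t + 27)². Setting 160·27/(t+27)² = 160t/[(t+27)(28+t)] gives 27(28+t) = t(t+27), so t² = 27×28 = 756.
t* = √756 = 27.5 s.

27.50 s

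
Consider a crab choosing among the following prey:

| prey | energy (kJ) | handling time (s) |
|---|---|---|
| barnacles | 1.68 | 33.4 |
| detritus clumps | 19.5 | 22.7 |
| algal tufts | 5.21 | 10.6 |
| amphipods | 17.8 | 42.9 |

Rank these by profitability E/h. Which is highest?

Profitability E/h (kJ/s): barnacles = 1.68/33.4 = 0.0503, detritus clumps = 19.5/22.7 = 0.859, algal tufts = 5.21/10.6 = 0.492, amphipods = 17.8/42.9 = 0.415.
Ranked: detritus clumps > algal tufts > amphipods > barnacles.

detritus clumps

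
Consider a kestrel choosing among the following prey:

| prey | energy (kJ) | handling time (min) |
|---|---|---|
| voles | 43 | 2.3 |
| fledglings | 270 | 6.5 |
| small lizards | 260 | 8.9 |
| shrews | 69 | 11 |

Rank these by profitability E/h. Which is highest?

Profitability E/h (kJ/min): voles = 43/2.3 = 18.7, fledglings = 270/6.5 = 41.5, small lizards = 260/8.9 = 29.2, shrews = 69/11 = 6.27.
Ranked: fledglings > small lizards > voles > shrews.

fledglings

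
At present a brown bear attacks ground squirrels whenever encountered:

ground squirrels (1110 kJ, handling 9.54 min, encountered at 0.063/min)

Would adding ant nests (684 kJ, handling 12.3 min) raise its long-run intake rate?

Current rate: (0.063×1110)/(1 + 0.063×9.54) = 43.68 kJ/min.
ant nests: E/h = 684/12.3 = 55.61 kJ/min.
Since 55.61 > R, including ant nests increases the long-run rate.

Yes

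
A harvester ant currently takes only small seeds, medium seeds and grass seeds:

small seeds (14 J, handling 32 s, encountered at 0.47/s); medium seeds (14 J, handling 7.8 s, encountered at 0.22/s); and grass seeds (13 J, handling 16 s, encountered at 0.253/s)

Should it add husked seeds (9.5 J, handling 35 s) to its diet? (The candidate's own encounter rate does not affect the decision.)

Intake rate on the current diet: R = (0.47×14 + 0.22×14 + 0.253×13) / (1 + 0.47×32 + 0.22×7.8 + 0.253×16) = 12.95/21.8 = 0.5939 J/s.
husked seeds: E/h = 9.5/35 = 0.2714 J/s.
0.2714 < 0.5939, so adding husked seeds would lower the average — exclude it.

No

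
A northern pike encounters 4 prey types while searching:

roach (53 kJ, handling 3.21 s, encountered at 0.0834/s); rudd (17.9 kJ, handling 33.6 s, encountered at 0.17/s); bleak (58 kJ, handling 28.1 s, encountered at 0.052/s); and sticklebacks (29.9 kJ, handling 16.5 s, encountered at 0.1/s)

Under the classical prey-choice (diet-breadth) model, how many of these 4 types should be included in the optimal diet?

1

Profitabilities (E/h, kJ/s): roach 16.5, bleak 2.06, sticklebacks 1.81, rudd 0.533. Add prey in this order while the next type's profitability exceeds the intake rate on those already taken.
Rate on top 1: 3.487. bleak: 2.06 < 3.487 → exclude; stop.
Optimal diet: roach — 1 of 4 types.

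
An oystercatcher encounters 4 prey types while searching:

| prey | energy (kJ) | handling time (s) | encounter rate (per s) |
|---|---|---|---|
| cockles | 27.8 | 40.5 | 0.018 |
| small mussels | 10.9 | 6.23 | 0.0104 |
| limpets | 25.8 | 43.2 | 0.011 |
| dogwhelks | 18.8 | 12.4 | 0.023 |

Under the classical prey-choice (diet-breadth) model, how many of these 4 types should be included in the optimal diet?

E/h in descending order: small mussels 1.75, dogwhelks 1.52, cockles 0.686, limpets 0.597 kJ/s. The optimal diet is the largest prefix of this list for which every included type satisfies E_i/h_i > R on the types above it.
Rate on top 1: 0.1065. dogwhelks: 1.52 > 0.1065 → include.
Rate on top 2: 0.4043. cockles: 0.686 > 0.4043 → include.
Rate on top 3: 0.5032. limpets: 0.597 > 0.5032 → include.
Optimal diet: small mussels, dogwhelks, cockles, limpets — 4 of 4 types.

4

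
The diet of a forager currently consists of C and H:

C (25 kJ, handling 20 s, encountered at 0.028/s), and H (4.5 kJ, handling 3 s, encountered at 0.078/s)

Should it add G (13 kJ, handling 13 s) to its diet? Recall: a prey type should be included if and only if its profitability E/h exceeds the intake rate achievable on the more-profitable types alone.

On C and H alone, R = ΣλE/(1+Σλh) = 1.051/1.794 = 0.5858 kJ/s.
G: E/h = 13/13 = 1 kJ/s.
Since 1 > R, including G increases the long-run rate.

Yes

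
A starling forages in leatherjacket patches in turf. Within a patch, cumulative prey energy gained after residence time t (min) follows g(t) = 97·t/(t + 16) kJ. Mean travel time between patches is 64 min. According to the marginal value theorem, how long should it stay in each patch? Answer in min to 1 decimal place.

Optimal t* satisfies g'(t*) = g(t*)/(T + t*).
g'(t) = 97·16/(t + 16)². Setting 97·16/(t+16)² = 97t/[(t+16)(64+t)] gives 16(64+t) = t(t+16), so t² = 16×64 = 1024.
t* = √1024 = 32 min.

32.0 min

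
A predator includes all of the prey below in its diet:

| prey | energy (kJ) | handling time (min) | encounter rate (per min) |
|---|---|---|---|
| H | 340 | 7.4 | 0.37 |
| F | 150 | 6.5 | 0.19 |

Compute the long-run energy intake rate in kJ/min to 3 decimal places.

31.028 kJ/min

R = (0.37×340 + 0.19×150) / (1 + 0.37×7.4 + 0.19×6.5) = 154.3/4.973 = 31.03 kJ/min.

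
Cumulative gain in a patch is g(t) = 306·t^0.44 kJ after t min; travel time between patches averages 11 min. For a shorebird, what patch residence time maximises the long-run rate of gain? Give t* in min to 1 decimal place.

8.6 min

Optimal t* satisfies g'(t*) = g(t*)/(T + t*).
g'(t) = 0.44·306·t^-0.56. Setting 0.44·306·t^-0.56 = 306·t^0.44/(11+t) gives 0.44(11+t) = t, so 0.56·t = 0.44×11.
t* = 0.44×11/0.56 = 8.643 min.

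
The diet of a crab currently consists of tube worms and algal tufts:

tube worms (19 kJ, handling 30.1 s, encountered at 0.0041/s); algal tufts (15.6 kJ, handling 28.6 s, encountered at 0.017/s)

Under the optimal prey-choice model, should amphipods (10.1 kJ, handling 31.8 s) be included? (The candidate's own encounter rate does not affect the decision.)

Yes

Current rate: (0.0041×19 + 0.017×15.6)/(1 + 0.0041×30.1 + 0.017×28.6) = 0.2132 kJ/s.
Profitability of amphipods: 10.1/31.8 = 0.3176 kJ/s.
0.3176 > 0.2132, so adding amphipods raises the average — include it.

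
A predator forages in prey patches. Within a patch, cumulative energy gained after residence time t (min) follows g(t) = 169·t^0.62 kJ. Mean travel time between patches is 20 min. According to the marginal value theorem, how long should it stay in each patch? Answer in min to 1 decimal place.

By the marginal value theorem, leave when the instantaneous gain rate g'(t) equals the habitat-wide average g(t)/(T + t).
g'(t) = 0.62·169·t^-0.38. Setting 0.62·169·t^-0.38 = 169·t^0.62/(20+t) gives 0.62(20+t) = t, so 0.38·t = 0.62×20.
t* = 0.62×20/0.38 = 32.63 min.

32.6 min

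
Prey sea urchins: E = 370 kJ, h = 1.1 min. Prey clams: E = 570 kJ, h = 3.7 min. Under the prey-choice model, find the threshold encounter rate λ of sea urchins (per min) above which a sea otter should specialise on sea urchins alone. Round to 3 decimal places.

The zero-one rule: include clams iff E₂/h₂ > λE₁/(1+λh₁). Equality gives the switch point.
λE₁h₂ = E₂ + λE₂h₁ ⇒ λ = E₂/(E₁h₂ − E₂h₁) = 570/(1369 − 627) = 0.7682 per min.

0.768 per min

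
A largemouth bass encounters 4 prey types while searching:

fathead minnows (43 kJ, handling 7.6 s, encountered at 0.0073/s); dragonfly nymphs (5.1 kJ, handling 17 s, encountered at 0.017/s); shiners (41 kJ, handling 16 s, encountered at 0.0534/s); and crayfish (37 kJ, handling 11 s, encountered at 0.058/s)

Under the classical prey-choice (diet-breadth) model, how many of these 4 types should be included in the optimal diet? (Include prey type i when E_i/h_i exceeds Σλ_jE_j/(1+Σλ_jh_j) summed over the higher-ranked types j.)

3

E/h in descending order: fathead minnows 5.66, crayfish 3.36, shiners 2.56, dragonfly nymphs 0.3 kJ/s. The optimal diet is the largest prefix of this list for which every included type satisfies E_i/h_i > R on the types above it.
Rate on top 1: 0.2974. crayfish: 3.36 > 0.2974 → include.
Rate on top 2: 1.453. shiners: 2.56 > 1.453 → include.
Rate on top 3: 1.825. dragonfly nymphs: 0.3 < 1.825 → exclude; stop.
Optimal diet: fathead minnows, crayfish, shiners — 3 of 4 types.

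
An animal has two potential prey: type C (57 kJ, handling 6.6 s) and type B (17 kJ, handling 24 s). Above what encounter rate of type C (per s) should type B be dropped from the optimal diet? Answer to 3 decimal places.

At the threshold, the rate on type C alone equals the profitability of type B: λ·57/(1 + λ·6.6) = 17/24 = 0.7083.
Rearranging, λ(57 − 0.7083×6.6) = 0.7083, so λ = 0.7083/52.33 = 0.01354 per s.

0.014 per s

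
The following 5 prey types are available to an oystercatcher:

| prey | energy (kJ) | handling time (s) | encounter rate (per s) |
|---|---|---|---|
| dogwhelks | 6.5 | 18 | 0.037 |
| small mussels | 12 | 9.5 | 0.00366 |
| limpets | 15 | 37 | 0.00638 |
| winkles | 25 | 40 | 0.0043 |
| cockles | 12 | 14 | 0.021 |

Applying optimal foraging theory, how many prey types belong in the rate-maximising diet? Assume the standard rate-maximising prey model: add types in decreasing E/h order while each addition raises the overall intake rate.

E/h in descending order: small mussels 1.26, cockles 0.857, winkles 0.625, limpets 0.405, dogwhelks 0.361 kJ/s. The optimal diet is the largest prefix of this list for which every included type satisfies E_i/h_i > R on the types above it.
Rate on top 1: 0.04244. cockles: 0.857 > 0.04244 → include.
Rate on top 2: 0.2227. winkles: 0.625 > 0.2227 → include.
Rate on top 3: 0.2688. limpets: 0.405 > 0.2688 → include.
Rate on top 4: 0.2874. dogwhelks: 0.361 > 0.2874 → include.
Optimal diet: small mussels, cockles, winkles, limpets, dogwhelks — 5 of 5 types.

5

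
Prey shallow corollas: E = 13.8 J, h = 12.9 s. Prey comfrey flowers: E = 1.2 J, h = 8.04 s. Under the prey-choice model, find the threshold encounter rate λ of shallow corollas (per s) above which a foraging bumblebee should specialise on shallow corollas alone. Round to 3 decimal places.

0.013 per s

Drop comfrey flowers once their profitability E₂/h₂ falls below the rate achievable on shallow corollas alone: E₂/h₂ = λE₁/(1 + λh₁).
Solve for λ: λE₁h₂ = E₂(1 + λh₁) → λ(E₁h₂ − E₂h₁) = E₂ → λ = E₂/(E₁h₂ − E₂h₁).
λ = 1.2/(13.8×8.04 − 1.2×12.9) = 1.2/95.47 = 0.01257 per s.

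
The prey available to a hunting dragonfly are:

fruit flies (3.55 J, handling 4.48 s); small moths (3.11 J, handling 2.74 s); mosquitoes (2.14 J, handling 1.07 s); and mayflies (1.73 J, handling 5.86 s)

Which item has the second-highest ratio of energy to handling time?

small moths

Profitability E/h (J/s): fruit flies = 3.55/4.48 = 0.792, small moths = 3.11/2.74 = 1.14, mosquitoes = 2.14/1.07 = 2, mayflies = 1.73/5.86 = 0.295.
Ranked: mosquitoes > small moths > fruit flies > mayflies.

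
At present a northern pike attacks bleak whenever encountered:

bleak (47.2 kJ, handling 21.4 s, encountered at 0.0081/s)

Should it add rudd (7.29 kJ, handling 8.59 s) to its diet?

Intake rate on the current diet: R = (0.0081×47.2) / (1 + 0.0081×21.4) = 0.3823/1.173 = 0.3258 kJ/s.
rudd: E/h = 7.29/8.59 = 0.8487 kJ/s.
Since 0.8487 > R, including rudd increases the long-run rate.

Yes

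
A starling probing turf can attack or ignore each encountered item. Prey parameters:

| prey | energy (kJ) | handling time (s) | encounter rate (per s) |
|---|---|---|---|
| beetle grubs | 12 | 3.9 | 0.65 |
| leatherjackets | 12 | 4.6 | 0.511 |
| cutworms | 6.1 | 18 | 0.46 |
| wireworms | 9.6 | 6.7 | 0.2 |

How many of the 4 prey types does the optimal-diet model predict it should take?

2

Profitabilities (E/h, kJ/s): beetle grubs 3.08, leatherjackets 2.61, wireworms 1.43, cutworms 0.339. Add prey in this order while the next type's profitability exceeds the intake rate on those already taken.
Rate on top 1: 2.207. leatherjackets: 2.61 > 2.207 → include.
Rate on top 2: 2.367. wireworms: 1.43 < 2.367 → exclude; stop.
Optimal diet: beetle grubs, leatherjackets — 2 of 4 types.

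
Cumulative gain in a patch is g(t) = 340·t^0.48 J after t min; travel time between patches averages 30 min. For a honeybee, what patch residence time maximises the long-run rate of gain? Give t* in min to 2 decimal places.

27.69 min

Optimal t* satisfies g'(t*) = g(t*)/(T + t*).
g'(t) = 0.48·340·t^-0.52. Setting 0.48·340·t^-0.52 = 340·t^0.48/(30+t) gives 0.48(30+t) = t, so 0.52·t = 0.48×30.
t* = 0.48×30/0.52 = 27.69 min.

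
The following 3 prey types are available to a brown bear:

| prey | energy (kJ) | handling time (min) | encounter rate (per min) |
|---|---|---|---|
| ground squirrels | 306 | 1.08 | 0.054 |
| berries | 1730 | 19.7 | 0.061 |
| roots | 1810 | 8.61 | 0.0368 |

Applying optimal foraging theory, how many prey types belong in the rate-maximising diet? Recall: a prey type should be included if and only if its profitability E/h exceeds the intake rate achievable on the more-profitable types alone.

3

Rank by E/h (kJ/min): ground squirrels 283, roots 210, berries 87.8. Include each in turn until the next type's E/h falls below the running intake rate.
Rate on top 1: 15.61. roots: 210 > 15.61 → include.
Rate on top 2: 60.45. berries: 87.8 > 60.45 → include.
Optimal diet: ground squirrels, roots, berries — 3 of 3 types.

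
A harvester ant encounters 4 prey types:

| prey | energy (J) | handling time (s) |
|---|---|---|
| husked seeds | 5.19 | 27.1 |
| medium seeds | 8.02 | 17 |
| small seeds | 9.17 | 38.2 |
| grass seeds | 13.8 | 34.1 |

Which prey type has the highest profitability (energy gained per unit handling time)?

Profitability E/h (J/s): husked seeds = 5.19/27.1 = 0.192, medium seeds = 8.02/17 = 0.472, small seeds = 9.17/38.2 = 0.24, grass seeds = 13.8/34.1 = 0.405.
Ranked: medium seeds > grass seeds > small seeds > husked seeds.

medium seeds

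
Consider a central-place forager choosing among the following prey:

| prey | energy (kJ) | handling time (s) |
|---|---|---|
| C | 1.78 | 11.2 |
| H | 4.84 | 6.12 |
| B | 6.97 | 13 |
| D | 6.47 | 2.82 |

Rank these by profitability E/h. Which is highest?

D

Profitability E/h (kJ/s): C = 1.78/11.2 = 0.159, H = 4.84/6.12 = 0.791, B = 6.97/13 = 0.536, D = 6.47/2.82 = 2.29.
Ranked: D > H > B > C.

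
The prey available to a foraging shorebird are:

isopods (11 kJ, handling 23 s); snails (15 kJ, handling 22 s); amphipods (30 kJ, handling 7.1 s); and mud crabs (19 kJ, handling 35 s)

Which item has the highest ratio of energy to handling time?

amphipods

Profitability E/h (kJ/s): isopods = 11/23 = 0.478, snails = 15/22 = 0.682, amphipods = 30/7.1 = 4.23, mud crabs = 19/35 = 0.543.
Ranked: amphipods > snails > mud crabs > isopods.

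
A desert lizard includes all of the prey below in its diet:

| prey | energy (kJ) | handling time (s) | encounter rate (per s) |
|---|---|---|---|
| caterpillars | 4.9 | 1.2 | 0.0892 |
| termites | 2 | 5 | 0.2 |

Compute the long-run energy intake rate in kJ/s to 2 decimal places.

R = (0.0892×4.9 + 0.2×2) / (1 + 0.0892×1.2 + 0.2×5) = 0.8371/2.107 = 0.3973 kJ/s.

0.40 kJ/s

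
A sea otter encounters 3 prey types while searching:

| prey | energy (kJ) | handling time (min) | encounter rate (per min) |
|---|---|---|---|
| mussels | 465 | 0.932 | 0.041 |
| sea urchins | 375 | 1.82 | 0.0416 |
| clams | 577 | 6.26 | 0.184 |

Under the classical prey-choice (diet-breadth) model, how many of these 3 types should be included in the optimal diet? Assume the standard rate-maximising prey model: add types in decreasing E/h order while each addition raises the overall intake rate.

E/h in descending order: mussels 499, sea urchins 206, clams 92.2 kJ/min. The optimal diet is the largest prefix of this list for which every included type satisfies E_i/h_i > R on the types above it.
Rate on top 1: 18.36. sea urchins: 206 > 18.36 → include.
Rate on top 2: 31.12. clams: 92.2 > 31.12 → include.
Optimal diet: mussels, sea urchins, clams — 3 of 3 types.

3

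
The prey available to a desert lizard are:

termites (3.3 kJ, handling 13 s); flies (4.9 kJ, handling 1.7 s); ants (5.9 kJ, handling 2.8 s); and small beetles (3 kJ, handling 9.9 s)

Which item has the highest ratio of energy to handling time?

flies

In descending order of E/h:
flies: 4.9/1.7 = 2.88 kJ/s
ants: 5.9/2.8 = 2.11 kJ/s
small beetles: 3/9.9 = 0.303 kJ/s
termites: 3.3/13 = 0.254 kJ/s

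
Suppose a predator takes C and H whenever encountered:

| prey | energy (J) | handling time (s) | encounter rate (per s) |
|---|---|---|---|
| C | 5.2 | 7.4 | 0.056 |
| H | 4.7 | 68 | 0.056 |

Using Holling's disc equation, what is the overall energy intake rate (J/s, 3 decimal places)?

0.106 J/s

R = Σλ_iE_i / (1 + Σλ_ih_i)
Numerator: 0.056×5.2 + 0.056×4.7 = 0.5544
Denominator: 1 + 0.056×7.4 + 0.056×68 = 5.222
R = 0.5544/5.222 = 0.1062 J/s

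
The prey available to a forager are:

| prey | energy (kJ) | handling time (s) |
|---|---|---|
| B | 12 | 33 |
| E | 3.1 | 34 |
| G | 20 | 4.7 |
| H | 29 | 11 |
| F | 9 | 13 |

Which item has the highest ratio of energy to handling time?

G

Profitability E/h (kJ/s): B = 12/33 = 0.364, E = 3.1/34 = 0.0912, G = 20/4.7 = 4.26, H = 29/11 = 2.64, F = 9/13 = 0.692.
Ranked: G > H > F > B > E.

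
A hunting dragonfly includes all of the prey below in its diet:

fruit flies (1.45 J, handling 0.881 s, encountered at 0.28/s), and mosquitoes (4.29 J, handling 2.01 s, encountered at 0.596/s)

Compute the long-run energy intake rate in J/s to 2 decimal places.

R = (0.28×1.45 + 0.596×4.29) / (1 + 0.28×0.881 + 0.596×2.01) = 2.963/2.445 = 1.212 J/s.

1.21 J/s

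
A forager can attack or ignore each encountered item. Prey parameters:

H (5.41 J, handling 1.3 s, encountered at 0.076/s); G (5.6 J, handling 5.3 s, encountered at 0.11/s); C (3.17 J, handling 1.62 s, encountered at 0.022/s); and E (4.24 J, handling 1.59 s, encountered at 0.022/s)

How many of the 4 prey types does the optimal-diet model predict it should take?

4

Rank by E/h (J/s): H 4.16, E 2.67, C 1.96, G 1.06. Include each in turn until the next type's E/h falls below the running intake rate.
Rate on top 1: 0.3742. E: 2.67 > 0.3742 → include.
Rate on top 2: 0.4449. C: 1.96 > 0.4449 → include.
Rate on top 3: 0.491. G: 1.06 > 0.491 → include.
Optimal diet: H, E, C, G — 4 of 4 types.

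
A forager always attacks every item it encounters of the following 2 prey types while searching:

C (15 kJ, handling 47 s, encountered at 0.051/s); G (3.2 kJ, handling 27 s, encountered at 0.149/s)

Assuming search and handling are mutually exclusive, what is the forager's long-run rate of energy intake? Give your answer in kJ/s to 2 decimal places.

0.17 kJ/s

R = Σλ_iE_i / (1 + Σλ_ih_i)
Numerator: 0.051×15 + 0.149×3.2 = 1.242
Denominator: 1 + 0.051×47 + 0.149×27 = 7.42
R = 1.242/7.42 = 0.1674 kJ/s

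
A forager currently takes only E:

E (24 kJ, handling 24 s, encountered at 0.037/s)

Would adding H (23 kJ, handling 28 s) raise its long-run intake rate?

Yes

On E alone, R = ΣλE/(1+Σλh) = 0.888/1.888 = 0.4703 kJ/s.
Profitability of H: 23/28 = 0.8214 kJ/s.
Since 0.8214 > R, including H increases the long-run rate.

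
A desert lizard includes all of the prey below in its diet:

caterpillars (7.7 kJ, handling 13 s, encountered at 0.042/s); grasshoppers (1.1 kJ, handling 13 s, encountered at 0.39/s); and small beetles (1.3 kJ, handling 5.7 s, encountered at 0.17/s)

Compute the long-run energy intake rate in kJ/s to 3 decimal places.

0.128 kJ/s

R = (0.042×7.7 + 0.39×1.1 + 0.17×1.3) / (1 + 0.042×13 + 0.39×13 + 0.17×5.7) = 0.9734/7.585 = 0.1283 kJ/s.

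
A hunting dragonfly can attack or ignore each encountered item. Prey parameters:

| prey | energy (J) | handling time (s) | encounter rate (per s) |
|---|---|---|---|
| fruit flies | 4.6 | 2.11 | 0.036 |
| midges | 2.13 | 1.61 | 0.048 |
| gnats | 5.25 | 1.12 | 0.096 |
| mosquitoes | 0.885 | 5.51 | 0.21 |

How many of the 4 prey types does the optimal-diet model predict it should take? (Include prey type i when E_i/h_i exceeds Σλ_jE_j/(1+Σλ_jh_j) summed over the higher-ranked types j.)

3

Profitabilities (E/h, J/s): gnats 4.69, fruit flies 2.18, midges 1.32, mosquitoes 0.161. Add prey in this order while the next type's profitability exceeds the intake rate on those already taken.
Rate on top 1: 0.4551. fruit flies: 2.18 > 0.4551 → include.
Rate on top 2: 0.5658. midges: 1.32 > 0.5658 → include.
Rate on top 3: 0.6122. mosquitoes: 0.161 < 0.6122 → exclude; stop.
Optimal diet: gnats, fruit flies, midges — 3 of 4 types.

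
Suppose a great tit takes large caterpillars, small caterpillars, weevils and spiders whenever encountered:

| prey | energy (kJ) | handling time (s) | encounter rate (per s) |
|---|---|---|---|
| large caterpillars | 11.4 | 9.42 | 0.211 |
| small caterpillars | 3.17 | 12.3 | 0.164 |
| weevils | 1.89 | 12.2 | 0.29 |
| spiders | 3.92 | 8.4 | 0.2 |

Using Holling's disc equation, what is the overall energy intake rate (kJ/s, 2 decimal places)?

R = (0.211×11.4 + 0.164×3.17 + 0.29×1.89 + 0.2×3.92) / (1 + 0.211×9.42 + 0.164×12.3 + 0.29×12.2 + 0.2×8.4) = 4.257/10.22 = 0.4165 kJ/s.

0.42 kJ/s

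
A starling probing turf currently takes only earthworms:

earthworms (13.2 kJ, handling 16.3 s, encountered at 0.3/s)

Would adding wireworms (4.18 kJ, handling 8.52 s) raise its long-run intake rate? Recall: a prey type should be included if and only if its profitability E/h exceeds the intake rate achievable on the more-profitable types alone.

No

Intake rate on the current diet: R = (0.3×13.2) / (1 + 0.3×16.3) = 3.96/5.89 = 0.6723 kJ/s.
wireworms: E/h = 4.18/8.52 = 0.4906 kJ/s.
0.4906 < 0.6723, so adding wireworms would lower the average — exclude it.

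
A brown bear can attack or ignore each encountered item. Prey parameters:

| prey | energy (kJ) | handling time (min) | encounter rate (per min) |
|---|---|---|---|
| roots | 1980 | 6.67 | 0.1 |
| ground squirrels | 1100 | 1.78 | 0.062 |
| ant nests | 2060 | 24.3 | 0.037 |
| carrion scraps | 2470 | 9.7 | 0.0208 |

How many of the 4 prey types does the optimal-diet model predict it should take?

Profitabilities (E/h, kJ/min): ground squirrels 618, roots 297, carrion scraps 255, ant nests 84.8. Add prey in this order while the next type's profitability exceeds the intake rate on those already taken.
Rate on top 1: 61.42. roots: 297 > 61.42 → include.
Rate on top 2: 149.8. carrion scraps: 255 > 149.8 → include.
Rate on top 3: 160.5. ant nests: 84.8 < 160.5 → exclude; stop.
Optimal diet: ground squirrels, roots, carrion scraps — 3 of 4 types.

3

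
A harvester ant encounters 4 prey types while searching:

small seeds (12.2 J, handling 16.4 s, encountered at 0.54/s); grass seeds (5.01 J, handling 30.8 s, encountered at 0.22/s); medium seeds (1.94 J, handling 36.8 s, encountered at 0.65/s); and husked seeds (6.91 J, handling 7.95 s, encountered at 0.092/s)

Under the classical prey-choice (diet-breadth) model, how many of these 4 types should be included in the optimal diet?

2

Rank by E/h (J/s): husked seeds 0.869, small seeds 0.744, grass seeds 0.163, medium seeds 0.0527. Include each in turn until the next type's E/h falls below the running intake rate.
Rate on top 1: 0.3672. small seeds: 0.744 > 0.3672 → include.
Rate on top 2: 0.6823. grass seeds: 0.163 < 0.6823 → exclude; stop.
Optimal diet: husked seeds, small seeds — 2 of 4 types.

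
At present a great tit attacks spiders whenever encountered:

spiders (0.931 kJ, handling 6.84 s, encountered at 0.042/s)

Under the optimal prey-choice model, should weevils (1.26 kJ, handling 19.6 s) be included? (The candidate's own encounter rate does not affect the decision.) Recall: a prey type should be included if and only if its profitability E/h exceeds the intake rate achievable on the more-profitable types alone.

On spiders alone, R = ΣλE/(1+Σλh) = 0.0391/1.287 = 0.03038 kJ/s.
Profitability of weevils: 1.26/19.6 = 0.06429 kJ/s.
Since 0.06429 > R, including weevils increases the long-run rate.

Yes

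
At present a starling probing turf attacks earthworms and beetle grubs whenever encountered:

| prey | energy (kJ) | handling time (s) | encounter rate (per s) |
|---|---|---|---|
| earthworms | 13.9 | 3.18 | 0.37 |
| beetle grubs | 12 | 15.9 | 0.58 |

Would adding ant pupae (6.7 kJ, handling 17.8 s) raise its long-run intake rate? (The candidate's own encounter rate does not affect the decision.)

No

Current rate: (0.37×13.9 + 0.58×12)/(1 + 0.37×3.18 + 0.58×15.9) = 1.062 kJ/s.
ant pupae: E/h = 6.7/17.8 = 0.3764 kJ/s.
Since 0.3764 < R, time spent handling ant pupae is better spent searching.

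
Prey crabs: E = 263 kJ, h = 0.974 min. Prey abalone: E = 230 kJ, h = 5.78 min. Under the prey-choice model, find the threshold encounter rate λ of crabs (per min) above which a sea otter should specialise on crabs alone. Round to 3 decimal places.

The zero-one rule: include abalone iff E₂/h₂ > λE₁/(1+λh₁). Equality gives the switch point.
λE₁h₂ = E₂ + λE₂h₁ ⇒ λ = E₂/(E₁h₂ − E₂h₁) = 230/(1520 − 224) = 0.1775 per min.

0.177 per min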